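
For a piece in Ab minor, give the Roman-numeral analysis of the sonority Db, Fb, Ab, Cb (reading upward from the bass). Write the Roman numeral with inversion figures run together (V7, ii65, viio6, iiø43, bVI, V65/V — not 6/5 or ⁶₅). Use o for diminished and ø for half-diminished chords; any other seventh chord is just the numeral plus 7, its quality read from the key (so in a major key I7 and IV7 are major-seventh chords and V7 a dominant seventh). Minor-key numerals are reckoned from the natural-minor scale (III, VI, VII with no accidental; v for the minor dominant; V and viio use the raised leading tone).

The pitches Db-Fb-Ab-Cb form a minor seventh chord rooted on Db.
In Ab minor, Db is the subdominant; the diatonic minor seventh chord there is iv7.

iv7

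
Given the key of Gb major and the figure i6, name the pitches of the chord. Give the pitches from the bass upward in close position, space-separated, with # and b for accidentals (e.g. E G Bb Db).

i6 is the minor tonic, borrowed from the parallel minor. In Gb major that root is Gb.
So the chord is Gb-Bbb-Db, a minor triad.
With the 6 figure the chord is in first inversion; from the bass Bbb upward in close position it reads Bbb-Db-Gb.

Bbb Db Gb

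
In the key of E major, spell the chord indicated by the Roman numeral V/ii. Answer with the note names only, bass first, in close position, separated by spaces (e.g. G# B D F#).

V/ii is a secondary dominant — the dominant triad of ii. ii in E major is F#, so the applied chord's root is C#, a perfect fifth above.
Building a major triad on C# gives C#-E#-G#.

C# E# G#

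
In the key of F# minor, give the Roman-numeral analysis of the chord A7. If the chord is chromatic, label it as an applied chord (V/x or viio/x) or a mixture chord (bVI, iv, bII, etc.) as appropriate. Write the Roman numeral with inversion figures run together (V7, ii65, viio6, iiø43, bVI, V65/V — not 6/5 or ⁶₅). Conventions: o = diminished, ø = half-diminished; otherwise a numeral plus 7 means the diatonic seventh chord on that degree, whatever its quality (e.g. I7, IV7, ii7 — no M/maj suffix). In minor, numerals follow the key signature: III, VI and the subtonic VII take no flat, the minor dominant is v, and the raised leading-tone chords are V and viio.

V7/VI

Stacked in thirds the chord is A-C#-E-G: a dominant seventh chord on A.
A is not a diatonic chord root with this quality in F# minor, but it lies a perfect fifth above D (VI), so the chord functions as an applied dominant of VI.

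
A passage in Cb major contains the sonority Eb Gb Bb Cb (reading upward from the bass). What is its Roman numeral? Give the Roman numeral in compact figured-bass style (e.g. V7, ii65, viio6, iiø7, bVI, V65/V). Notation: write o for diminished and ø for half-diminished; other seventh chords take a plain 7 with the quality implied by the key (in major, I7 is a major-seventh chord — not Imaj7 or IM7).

I65

Stacked in thirds the chord is Cb-Eb-Gb-Bb: a major seventh chord on Cb.
Cb is scale degree 1 in Cb major, and a major seventh chord on that degree is written I7.
With Eb in the bass the chord is in first inversion, so the figured bass is 65.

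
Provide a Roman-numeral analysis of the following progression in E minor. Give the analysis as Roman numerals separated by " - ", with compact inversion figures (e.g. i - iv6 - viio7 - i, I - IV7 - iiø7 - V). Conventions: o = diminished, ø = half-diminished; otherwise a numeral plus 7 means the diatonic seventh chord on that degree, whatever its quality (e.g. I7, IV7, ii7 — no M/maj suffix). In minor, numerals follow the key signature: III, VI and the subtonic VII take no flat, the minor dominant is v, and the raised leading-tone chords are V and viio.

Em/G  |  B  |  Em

i6 - V - i

Em/G: root E is the tonic; minor triad there is i6.
B: root B is the dominant; major triad there is V.
Em: minor triad on E = scale degree 1 → i.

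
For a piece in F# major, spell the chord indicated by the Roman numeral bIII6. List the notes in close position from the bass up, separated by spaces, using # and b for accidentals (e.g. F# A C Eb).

C# E A

Scale degree 3 in F# major is A#; lowering it a half step gives A. bIII6 is a major triad on the lowered third degree, borrowed from the parallel minor.
So the chord is A-C#-E, a major triad.
The figured bass 6 indicates first inversion, placing the third (C#) in the bass: C#-E-A.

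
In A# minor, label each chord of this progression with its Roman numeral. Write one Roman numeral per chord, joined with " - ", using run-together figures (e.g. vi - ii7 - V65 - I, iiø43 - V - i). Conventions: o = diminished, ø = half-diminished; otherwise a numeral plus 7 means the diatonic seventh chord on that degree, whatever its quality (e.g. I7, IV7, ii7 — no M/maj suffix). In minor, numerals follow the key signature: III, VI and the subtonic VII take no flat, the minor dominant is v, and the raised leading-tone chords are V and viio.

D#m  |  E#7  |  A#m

iv - V7 - i

D#m: root D# is the subdominant; minor triad there is iv.
E#7: root E# is the dominant; dominant seventh chord there is V7.
A#m: minor triad on A# = scale degree 1 → i.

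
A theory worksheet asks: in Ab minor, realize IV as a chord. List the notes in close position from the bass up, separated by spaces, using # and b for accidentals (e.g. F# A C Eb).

Scale degree 4 in Ab minor is Db; here the chord built on it is altered to a major triad. IV is the major subdominant, borrowed from the parallel major.
So the chord is Db-F-Ab, a major triad.

Db F Ab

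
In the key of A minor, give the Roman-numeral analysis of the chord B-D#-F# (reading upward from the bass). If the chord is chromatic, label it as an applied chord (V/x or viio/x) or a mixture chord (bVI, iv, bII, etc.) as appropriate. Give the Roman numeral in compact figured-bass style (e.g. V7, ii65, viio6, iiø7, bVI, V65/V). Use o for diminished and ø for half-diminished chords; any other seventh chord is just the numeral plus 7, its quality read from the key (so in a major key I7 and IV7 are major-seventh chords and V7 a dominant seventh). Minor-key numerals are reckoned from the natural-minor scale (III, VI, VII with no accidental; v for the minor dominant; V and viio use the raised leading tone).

V/V

Stacked in thirds the chord is B-D#-F#: a major triad on B.
B is not a diatonic chord root with this quality in A minor, but it lies a perfect fifth above E (V), so the chord functions as an applied dominant of V.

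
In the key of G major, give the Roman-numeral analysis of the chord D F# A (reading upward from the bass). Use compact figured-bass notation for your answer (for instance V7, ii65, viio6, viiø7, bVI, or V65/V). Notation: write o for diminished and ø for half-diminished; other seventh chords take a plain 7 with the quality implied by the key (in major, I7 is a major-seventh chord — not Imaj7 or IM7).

The pitches D-F#-A form a major triad rooted on D.
In G major, D is the dominant; the diatonic major triad there is V.

V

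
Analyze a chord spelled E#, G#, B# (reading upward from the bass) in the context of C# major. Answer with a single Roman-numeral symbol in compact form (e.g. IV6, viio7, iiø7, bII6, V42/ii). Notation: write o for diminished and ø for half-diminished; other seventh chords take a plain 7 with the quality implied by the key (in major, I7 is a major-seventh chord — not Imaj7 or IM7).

Stacked in thirds the chord is E#-G#-B#: a minor triad on E#.
E# is scale degree 3 in C# major, and a minor triad on that degree is written iii.

iii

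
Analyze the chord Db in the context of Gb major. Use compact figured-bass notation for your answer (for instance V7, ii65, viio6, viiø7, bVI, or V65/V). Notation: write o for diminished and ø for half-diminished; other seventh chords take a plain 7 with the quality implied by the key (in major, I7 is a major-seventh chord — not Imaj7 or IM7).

V

Stacked in thirds the chord is Db-F-Ab: a major triad on Db.
In Gb major, Db is the dominant; the diatonic major triad there is V.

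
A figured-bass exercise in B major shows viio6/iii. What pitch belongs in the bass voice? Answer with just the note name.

E#

The applied chord viio6/iii is rooted on C##: C##-E#-G#.
The figure 6 means first inversion — the third is in the bass.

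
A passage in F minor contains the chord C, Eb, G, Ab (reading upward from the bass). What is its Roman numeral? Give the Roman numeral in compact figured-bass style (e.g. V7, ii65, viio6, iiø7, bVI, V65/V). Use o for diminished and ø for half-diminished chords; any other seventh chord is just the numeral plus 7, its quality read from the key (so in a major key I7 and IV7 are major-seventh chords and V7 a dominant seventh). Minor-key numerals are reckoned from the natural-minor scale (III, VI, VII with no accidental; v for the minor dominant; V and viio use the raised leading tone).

Stacked in thirds the chord is Ab-C-Eb-G: a major seventh chord on Ab.
Ab is scale degree 3 in F minor, and a major seventh chord on that degree is written III7.
With C in the bass the chord is in first inversion, so the figured bass is 65.

III65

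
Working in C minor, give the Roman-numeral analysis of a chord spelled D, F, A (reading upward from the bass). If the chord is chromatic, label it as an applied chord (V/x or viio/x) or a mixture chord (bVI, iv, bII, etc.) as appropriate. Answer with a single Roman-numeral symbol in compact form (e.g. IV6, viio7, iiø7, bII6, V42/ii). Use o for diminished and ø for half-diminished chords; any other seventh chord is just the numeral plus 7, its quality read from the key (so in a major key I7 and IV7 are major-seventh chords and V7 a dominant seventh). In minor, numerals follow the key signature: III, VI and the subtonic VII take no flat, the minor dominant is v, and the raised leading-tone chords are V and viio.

ii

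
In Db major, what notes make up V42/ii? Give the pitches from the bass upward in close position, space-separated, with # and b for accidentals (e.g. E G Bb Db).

V42/ii is a secondary dominant — the dominant seventh of ii. ii in Db major is Eb, so the applied chord's root is Bb, a perfect fifth above.
Building a dominant seventh chord on Bb gives Bb-D-F-Ab.
With the 42 figure the chord is in third inversion; from the bass Ab upward in close position it reads Ab-Bb-D-F.

Ab Bb D F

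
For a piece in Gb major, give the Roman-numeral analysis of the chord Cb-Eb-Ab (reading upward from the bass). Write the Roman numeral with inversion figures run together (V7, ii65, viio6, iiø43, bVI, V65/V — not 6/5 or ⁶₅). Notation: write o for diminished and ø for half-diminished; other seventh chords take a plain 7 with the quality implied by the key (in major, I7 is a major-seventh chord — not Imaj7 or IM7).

ii6

The pitches Ab-Cb-Eb form a minor triad rooted on Ab.
Ab is scale degree 2 in Gb major, and a minor triad on that degree is written ii.
With Cb in the bass the chord is in first inversion, so the figured bass is 6.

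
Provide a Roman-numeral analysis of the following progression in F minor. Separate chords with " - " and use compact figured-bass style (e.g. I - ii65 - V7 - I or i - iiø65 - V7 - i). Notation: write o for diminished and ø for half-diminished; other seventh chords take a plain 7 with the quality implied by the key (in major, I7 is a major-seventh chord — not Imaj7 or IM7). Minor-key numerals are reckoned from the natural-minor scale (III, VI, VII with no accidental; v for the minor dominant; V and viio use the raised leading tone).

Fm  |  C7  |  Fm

Fm has root F, degree 1 in F minor, so i.
C7: root C is the dominant; dominant seventh chord there is V7.
Fm: root F is the tonic; minor triad there is i.

i - V7 - i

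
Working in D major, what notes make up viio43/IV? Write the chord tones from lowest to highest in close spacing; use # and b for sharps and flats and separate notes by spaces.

C Eb F# A

The slash marks an applied leading-tone chord: viio of IV. In D major, IV is G, so the leading tone to it is F#, a half step below.
Building a fully diminished seventh chord on F# gives F#-A-C-Eb.
With the 43 figure the chord is in second inversion; from the bass C upward in close position it reads C-Eb-F#-A.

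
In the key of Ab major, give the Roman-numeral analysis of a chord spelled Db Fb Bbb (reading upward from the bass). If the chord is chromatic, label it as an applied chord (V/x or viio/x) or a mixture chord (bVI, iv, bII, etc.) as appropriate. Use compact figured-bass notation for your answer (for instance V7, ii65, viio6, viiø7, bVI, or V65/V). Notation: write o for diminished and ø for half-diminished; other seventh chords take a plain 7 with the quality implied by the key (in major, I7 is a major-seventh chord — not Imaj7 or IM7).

bII6

Stacked in thirds the chord is Bbb-Db-Fb: a major triad on Bbb.
Bbb is the lowered second degree of Ab major (diatonic 2 would be Bb). This is the Neapolitan sixth — a major triad on the lowered second degree, here in its customary first inversion.
With Db in the bass the chord is in first inversion, so the figured bass is 6.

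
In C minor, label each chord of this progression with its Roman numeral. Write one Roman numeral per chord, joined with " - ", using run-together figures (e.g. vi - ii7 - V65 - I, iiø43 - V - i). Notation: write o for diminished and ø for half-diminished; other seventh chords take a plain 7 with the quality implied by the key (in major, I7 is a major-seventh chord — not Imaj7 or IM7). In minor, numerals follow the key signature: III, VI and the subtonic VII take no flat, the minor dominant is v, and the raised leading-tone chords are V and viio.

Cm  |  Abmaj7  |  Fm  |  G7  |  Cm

Cm has root C, degree 1 in C minor, so i.
Abmaj7 has root Ab, degree 6 in C minor, so VI7.
Fm: minor triad on F = scale degree 4 → iv.
G7 has root G, degree 5 in C minor, so V7.
Cm: root C is the tonic; minor triad there is i.

i - VI7 - iv - V7 - i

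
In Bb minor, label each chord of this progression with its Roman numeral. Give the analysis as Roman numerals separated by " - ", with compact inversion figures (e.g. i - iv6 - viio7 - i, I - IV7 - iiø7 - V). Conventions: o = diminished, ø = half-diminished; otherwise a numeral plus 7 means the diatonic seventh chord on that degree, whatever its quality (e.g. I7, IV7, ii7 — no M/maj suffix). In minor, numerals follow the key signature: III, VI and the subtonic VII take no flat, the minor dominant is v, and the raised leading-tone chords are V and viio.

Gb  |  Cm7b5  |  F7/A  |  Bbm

VI - iiø7 - V65 - i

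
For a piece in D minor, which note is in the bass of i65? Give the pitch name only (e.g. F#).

i in D minor has root D; the chord is D-F-A-C.
The figure 65 means first inversion — the third is in the bass.

F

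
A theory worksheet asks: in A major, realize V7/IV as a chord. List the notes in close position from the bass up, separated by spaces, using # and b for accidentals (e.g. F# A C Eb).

A C# E G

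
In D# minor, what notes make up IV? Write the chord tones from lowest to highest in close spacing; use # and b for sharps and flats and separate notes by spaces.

G# B# D#

Scale degree 4 in D# minor is G#; here the chord built on it is altered to a major triad. IV is the major subdominant, borrowed from the parallel major.
So the chord is G#-B#-D#, a major triad.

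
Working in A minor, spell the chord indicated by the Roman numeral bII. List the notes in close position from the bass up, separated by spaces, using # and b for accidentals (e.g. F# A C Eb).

Bb D F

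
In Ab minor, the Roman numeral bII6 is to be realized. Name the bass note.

Db

bII in Ab minor has root Bbb; the chord is Bbb-Db-Fb.
The figure 6 means first inversion — the third is in the bass.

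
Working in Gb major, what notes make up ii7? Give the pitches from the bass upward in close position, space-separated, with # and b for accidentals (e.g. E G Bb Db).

Ab Cb Eb Gb

The numeral's case and figure indicate a minor seventh chord. In Gb major its root, scale degree 2, is Ab.
Stacking thirds from Ab gives Ab-Cb-Eb-Gb.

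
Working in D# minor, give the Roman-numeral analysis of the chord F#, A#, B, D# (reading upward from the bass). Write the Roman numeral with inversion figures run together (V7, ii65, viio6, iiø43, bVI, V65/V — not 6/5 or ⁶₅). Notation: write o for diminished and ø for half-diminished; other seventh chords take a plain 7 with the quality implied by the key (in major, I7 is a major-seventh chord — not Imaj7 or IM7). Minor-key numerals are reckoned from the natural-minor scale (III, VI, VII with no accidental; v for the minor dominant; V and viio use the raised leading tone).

VI43

Stacked in thirds the chord is B-D#-F#-A#: a major seventh chord on B.
B is scale degree 6 in D# minor, and a major seventh chord on that degree is written VI7.
With F# in the bass the chord is in second inversion, so the figured bass is 43.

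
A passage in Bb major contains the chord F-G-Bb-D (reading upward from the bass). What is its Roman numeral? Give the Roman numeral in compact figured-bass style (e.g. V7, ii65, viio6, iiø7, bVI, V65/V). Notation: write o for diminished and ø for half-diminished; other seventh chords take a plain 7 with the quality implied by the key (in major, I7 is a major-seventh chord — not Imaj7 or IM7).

The pitches G-Bb-D-F form a minor seventh chord rooted on G.
In Bb major, G is the submediant; the diatonic minor seventh chord there is vi7.
With F in the bass the chord is in third inversion, so the figured bass is 42.

vi42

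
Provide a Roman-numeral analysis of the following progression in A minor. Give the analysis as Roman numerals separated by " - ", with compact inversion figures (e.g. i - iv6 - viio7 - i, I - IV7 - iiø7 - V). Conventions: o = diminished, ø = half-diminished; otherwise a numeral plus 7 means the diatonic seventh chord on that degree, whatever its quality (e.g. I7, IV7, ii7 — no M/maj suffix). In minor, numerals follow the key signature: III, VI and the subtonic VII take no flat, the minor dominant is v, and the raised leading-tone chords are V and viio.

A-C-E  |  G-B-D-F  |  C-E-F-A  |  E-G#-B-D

i - VII7 - VI43 - V7

A-C-E: root A is the tonic; minor triad there is i.
G-B-D-F: root G is the subtonic; dominant seventh chord there is VII7.
C-E-F-A: root F is the submediant; major seventh chord there is VI43.
E-G#-B-D has root E, degree 5 in A minor, so V7.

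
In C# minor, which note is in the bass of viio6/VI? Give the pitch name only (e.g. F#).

B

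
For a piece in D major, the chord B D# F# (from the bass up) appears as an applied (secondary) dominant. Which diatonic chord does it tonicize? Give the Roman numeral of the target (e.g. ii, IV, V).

ii

The chord is a major triad on B.
A dominant resolves down a perfect fifth: B → E. In D major, E is scale degree 2, i.e. ii.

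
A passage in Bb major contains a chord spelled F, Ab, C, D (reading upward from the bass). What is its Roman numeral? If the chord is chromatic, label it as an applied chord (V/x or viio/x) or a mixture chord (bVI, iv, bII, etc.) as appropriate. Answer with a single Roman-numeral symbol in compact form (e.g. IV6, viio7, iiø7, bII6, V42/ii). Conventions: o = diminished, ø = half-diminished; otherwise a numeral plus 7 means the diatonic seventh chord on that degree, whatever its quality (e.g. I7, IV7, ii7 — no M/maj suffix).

viiø65/IV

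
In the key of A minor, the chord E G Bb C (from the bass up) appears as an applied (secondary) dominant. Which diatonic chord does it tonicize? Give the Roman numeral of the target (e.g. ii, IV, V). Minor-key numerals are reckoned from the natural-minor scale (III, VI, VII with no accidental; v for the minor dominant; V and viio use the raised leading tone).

VI

The chord is a dominant seventh chord on C.
A dominant resolves down a perfect fifth: C → F. In A minor, F is scale degree 6, i.e. VI.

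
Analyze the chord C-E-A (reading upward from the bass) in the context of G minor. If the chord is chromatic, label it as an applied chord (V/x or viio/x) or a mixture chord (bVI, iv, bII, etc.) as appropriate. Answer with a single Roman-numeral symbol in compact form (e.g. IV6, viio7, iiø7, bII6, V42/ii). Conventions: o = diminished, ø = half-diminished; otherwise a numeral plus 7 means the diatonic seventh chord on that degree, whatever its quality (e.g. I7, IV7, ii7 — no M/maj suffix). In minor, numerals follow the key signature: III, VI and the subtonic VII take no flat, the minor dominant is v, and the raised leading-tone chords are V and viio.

ii6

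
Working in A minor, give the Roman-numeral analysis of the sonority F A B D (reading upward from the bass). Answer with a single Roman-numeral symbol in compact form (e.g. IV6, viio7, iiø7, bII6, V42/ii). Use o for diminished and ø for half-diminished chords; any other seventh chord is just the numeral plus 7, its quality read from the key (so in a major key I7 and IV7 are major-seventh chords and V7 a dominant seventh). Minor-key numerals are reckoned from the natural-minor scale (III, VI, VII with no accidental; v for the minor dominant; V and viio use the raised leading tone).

The pitches B-D-F-A form a half-diminished seventh chord rooted on B.
In A minor, B is the supertonic; the diatonic half-diminished seventh chord there is iiø7.
With F in the bass the chord is in second inversion, so the figured bass is 43.

iiø43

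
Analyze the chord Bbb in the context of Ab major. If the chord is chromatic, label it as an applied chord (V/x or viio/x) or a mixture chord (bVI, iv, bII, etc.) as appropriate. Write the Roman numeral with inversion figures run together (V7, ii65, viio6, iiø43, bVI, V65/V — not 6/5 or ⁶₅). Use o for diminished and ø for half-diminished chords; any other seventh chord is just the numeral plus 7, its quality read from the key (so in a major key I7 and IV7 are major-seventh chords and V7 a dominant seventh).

bII

The pitches Bbb-Db-Fb form a major triad rooted on Bbb.
Bbb is the lowered second degree of Ab major (diatonic 2 would be Bb). This is the Neapolitan chord — a major triad on the lowered second degree.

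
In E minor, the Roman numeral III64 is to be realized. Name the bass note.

III in E minor has root G; the chord is G-B-D.
The figure 64 means second inversion — the fifth is in the bass.

D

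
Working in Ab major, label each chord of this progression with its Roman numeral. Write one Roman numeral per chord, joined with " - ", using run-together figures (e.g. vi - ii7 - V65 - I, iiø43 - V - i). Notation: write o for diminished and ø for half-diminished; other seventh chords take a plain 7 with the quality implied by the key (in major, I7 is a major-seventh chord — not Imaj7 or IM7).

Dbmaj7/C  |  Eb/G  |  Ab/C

IV42 - V6 - I6

Dbmaj7/C: major seventh chord on Db = scale degree 4 → IV42.
Eb/G: major triad on Eb = scale degree 5 → V6.
Ab/C has root Ab, degree 1 in Ab major, so I6.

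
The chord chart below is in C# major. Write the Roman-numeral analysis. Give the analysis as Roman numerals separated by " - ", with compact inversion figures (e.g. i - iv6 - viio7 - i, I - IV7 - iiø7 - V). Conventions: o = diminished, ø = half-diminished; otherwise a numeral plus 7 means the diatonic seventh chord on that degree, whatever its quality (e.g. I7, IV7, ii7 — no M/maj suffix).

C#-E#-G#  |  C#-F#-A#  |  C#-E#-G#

C#-E#-G#: major triad on C# = scale degree 1 → I.
C#-F#-A#: root F# is the subdominant; major triad there is IV64.
C#-E#-G#: major triad on C# = scale degree 1 → I.

I - IV64 - I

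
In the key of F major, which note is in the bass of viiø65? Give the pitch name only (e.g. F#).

G

viiø in F major has root E; the chord is E-G-Bb-D.
The figure 65 means first inversion — the third is in the bass.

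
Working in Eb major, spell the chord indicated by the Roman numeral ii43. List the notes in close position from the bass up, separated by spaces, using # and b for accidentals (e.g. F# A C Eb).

C Eb F Ab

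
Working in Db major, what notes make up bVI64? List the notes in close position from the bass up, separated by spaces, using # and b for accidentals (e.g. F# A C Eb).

Fb Bbb Db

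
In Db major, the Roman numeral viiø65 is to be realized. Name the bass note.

viiø in Db major has root C; the chord is C-Eb-Gb-Bb.
The figure 65 means first inversion — the third is in the bass.

Eb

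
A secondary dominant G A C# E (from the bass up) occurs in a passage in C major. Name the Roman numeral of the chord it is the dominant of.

ii

The chord is a dominant seventh chord on A.
A dominant resolves down a perfect fifth: A → D. In C major, D is scale degree 2, i.e. ii.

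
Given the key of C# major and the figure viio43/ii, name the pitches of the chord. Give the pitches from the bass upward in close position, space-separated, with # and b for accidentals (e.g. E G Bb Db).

The slash marks an applied leading-tone chord: viio of ii. In C# major, ii is D#, so the leading tone to it is C##, a half step below.
Building a fully diminished seventh chord on C## gives C##-E#-G#-B.
With the 43 figure the chord is in second inversion; from the bass G# upward in close position it reads G#-B-C##-E#.

G# B C## E#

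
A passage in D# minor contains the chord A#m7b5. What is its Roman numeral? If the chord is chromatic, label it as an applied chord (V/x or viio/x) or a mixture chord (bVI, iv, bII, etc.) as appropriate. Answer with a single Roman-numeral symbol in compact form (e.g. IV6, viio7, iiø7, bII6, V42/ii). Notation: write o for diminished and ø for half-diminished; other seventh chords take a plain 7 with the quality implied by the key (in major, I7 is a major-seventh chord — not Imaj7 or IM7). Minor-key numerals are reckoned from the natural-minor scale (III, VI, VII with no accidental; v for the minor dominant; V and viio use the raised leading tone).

Stacked in thirds the chord is A#-C#-E-G#: a half-diminished seventh chord on A#.
A# sits a half step below B (VI in D# minor); a diminished chord there is the applied leading-tone chord of VI.

viiø7/VI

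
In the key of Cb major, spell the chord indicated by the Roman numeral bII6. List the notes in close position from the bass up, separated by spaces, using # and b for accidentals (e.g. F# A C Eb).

Fb Abb Dbb

bII6 is the Neapolitan sixth — a major triad on the lowered second degree, here in its customary first inversion. In Cb major that root is Dbb.
So the chord is Dbb-Fb-Abb.
With the 6 figure the chord is in first inversion; from the bass Fb upward in close position it reads Fb-Abb-Dbb.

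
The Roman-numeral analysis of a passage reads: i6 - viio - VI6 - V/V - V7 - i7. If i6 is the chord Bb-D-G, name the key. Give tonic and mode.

i6 is given as Bb-D-G — a minor triad with root G.
If G is scale degree 1 and the mode makes that degree carry a minor triad, the tonic is G and the mode is minor.

G minor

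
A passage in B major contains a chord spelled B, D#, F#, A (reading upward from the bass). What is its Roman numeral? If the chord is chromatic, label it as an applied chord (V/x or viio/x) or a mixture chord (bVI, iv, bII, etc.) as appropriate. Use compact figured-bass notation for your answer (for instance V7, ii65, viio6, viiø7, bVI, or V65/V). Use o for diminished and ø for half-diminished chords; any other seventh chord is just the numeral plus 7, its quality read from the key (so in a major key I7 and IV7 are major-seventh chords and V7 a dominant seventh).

The pitches B-D#-F#-A form a dominant seventh chord rooted on B.
B is not a diatonic chord root with this quality in B major, but it lies a perfect fifth above E (IV), so the chord functions as an applied dominant of IV.

V7/IV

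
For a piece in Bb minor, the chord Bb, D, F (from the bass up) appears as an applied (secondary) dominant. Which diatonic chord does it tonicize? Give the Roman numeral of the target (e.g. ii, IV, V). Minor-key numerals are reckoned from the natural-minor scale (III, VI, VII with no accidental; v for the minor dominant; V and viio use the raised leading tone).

iv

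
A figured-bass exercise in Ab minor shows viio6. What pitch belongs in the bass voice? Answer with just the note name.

Bb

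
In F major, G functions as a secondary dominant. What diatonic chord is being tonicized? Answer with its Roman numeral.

V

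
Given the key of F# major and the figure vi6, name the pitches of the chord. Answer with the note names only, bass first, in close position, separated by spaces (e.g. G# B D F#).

F# A# D#

The numeral's case and figure indicate a minor triad. In F# major its root, scale degree 6, is D#.
That chord is spelled D#-F#-A#.
With the 6 figure the chord is in first inversion; from the bass F# upward in close position it reads F#-A#-D#.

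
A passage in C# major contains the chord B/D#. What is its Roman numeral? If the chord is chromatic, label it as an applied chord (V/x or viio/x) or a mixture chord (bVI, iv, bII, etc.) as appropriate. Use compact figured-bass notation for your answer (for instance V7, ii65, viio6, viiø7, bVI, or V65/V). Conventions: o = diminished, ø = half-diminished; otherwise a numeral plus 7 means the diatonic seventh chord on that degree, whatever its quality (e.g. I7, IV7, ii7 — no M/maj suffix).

Stacked in thirds the chord is B-D#-F#: a major triad on B.
B is the lowered seventh degree of C# major (diatonic 7 would be B#). This is a major triad on the lowered seventh degree (the subtonic), borrowed from the parallel minor.
With D# in the bass the chord is in first inversion, so the figured bass is 6.

bVII6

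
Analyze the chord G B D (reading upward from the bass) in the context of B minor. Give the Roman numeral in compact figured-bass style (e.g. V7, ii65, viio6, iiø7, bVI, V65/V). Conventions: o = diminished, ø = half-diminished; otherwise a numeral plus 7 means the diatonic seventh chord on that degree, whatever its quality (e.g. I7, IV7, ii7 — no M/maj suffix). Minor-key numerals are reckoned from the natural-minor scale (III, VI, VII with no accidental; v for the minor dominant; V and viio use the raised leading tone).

VI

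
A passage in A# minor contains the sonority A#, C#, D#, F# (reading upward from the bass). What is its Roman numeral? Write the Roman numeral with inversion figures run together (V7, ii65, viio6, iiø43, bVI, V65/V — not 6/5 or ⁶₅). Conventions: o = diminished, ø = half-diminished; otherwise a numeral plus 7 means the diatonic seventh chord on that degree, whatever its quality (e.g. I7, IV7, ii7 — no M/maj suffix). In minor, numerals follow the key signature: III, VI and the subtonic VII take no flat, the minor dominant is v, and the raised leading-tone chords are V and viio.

The pitches D#-F#-A#-C# form a minor seventh chord rooted on D#.
In A# minor, D# is the subdominant; the diatonic minor seventh chord there is iv7.
With A# in the bass the chord is in second inversion, so the figured bass is 43.

iv43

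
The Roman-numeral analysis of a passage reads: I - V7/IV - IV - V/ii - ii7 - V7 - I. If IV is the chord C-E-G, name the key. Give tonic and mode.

G major

The anchor chord is a major triad on C, labeled IV.
Counting down 3 scale steps from C places the tonic on G; a major triad on degree 4 is diatonic only in major.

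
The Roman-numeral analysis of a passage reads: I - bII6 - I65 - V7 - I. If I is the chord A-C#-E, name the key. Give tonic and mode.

I is given as A-C#-E — a major triad with root A.
If A is scale degree 1 and the mode makes that degree carry a major triad, the tonic is A and the mode is major.

A major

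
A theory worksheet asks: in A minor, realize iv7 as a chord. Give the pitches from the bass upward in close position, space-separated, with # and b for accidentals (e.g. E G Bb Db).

D F A C

In A minor, the fourth degree is D, and the diatonic chord built there is a minor seventh chord.
Stacking thirds from D gives D-F-A-C.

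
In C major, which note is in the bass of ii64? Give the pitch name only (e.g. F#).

ii in C major has root D; the chord is D-F-A.
The figure 64 means second inversion — the fifth is in the bass.

A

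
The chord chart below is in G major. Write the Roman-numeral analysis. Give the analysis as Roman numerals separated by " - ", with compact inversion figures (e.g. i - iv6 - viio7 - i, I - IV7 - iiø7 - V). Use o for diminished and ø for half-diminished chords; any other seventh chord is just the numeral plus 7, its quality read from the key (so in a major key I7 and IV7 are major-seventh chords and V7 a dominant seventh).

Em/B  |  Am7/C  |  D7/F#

vi64 - ii65 - V65

Em/B has root E, degree 6 in G major, so vi64.
Am7/C: minor seventh chord on A = scale degree 2 → ii65.
D7/F# has root D, degree 5 in G major, so V65.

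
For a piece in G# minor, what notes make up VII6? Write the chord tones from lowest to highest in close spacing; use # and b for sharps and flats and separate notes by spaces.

In G# minor, the subtonic is F#, and the diatonic chord built there is a major triad.
Stacking thirds from F# gives F#-A#-C#.
With the 6 figure the chord is in first inversion; from the bass A# upward in close position it reads A#-C#-F#.

A# C# F#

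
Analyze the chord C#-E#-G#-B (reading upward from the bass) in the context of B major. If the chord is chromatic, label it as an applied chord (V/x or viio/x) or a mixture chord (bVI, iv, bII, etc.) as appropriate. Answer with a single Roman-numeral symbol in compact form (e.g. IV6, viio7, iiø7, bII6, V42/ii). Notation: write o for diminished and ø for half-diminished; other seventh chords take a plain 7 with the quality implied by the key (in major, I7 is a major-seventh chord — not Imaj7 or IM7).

Stacked in thirds the chord is C#-E#-G#-B: a dominant seventh chord on C#.
C# is not a diatonic chord root with this quality in B major, but it lies a perfect fifth above F# (V), so the chord functions as an applied dominant of V.

V7/V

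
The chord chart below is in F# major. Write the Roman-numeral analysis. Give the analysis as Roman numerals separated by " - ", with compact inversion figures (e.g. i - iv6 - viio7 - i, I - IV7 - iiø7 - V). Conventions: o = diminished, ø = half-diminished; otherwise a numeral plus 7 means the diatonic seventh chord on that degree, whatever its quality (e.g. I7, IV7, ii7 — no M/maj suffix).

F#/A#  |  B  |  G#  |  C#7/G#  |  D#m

I6 - IV - V/V - V43 - vi

F#/A#: major triad on F# = scale degree 1 → I6.
B: root B is the subdominant; major triad there is IV.
G#: a major triad on G#, the applied dominant of V → V/V.
C#7/G#: dominant seventh chord on C# = scale degree 5 → V43.
D#m: root D# is the submediant; minor triad there is vi.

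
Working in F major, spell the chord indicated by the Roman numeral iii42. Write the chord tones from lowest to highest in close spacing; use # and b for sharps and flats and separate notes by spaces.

In F major, the mediant is A, and the diatonic chord built there is a minor seventh chord.
Stacking thirds from A gives A-C-E-G.
With the 42 figure the chord is in third inversion; from the bass G upward in close position it reads G-A-C-E.

G A C E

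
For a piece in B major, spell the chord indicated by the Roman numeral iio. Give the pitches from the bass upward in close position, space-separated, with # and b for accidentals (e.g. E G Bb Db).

C# E G

iio is the diminished supertonic triad, borrowed from the parallel minor. In B major that root is C#.
So the chord is C#-E-G.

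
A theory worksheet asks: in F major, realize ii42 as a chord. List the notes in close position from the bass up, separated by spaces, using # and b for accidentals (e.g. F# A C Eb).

In F major, the supertonic is G, and the diatonic chord built there is a minor seventh chord.
Stacking thirds from G gives G-Bb-D-F.
With the 42 figure the chord is in third inversion; from the bass F upward in close position it reads F-G-Bb-D.

F G Bb D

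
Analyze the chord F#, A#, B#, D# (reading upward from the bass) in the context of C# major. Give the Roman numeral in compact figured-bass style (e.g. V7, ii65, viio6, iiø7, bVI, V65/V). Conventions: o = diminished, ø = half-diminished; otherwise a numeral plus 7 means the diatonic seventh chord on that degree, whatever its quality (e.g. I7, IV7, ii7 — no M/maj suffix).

The pitches B#-D#-F#-A# form a half-diminished seventh chord rooted on B#.
In C# major, B# is the leading tone; the diatonic half-diminished seventh chord there is viiø7.
With F# in the bass the chord is in second inversion, so the figured bass is 43.

viiø43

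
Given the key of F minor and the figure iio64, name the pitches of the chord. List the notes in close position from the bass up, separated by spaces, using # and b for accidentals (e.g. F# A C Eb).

Db G Bb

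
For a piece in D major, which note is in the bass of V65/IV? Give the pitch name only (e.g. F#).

F#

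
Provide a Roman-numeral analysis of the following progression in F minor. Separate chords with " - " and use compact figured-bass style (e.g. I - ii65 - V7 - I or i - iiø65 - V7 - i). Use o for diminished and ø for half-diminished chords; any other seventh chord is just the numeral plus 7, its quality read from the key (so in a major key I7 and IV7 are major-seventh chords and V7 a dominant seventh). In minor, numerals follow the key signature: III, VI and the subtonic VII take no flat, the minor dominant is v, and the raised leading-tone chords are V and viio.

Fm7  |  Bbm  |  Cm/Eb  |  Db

i7 - iv - v6 - VI

Fm7: minor seventh chord on F = scale degree 1 → i7.
Bbm: root Bb is the subdominant; minor triad there is iv.
Cm/Eb has root C, degree 5 in F minor, so v6.
Db: root Db is the submediant; major triad there is VI.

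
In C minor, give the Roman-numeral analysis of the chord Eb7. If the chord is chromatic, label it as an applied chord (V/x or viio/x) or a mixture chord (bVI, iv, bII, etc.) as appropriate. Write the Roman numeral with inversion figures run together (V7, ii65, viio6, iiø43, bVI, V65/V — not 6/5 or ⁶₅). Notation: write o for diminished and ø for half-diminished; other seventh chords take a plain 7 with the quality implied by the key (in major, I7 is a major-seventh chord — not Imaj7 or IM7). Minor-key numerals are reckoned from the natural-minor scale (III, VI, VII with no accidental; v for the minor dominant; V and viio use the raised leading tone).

V7/VI

Stacked in thirds the chord is Eb-G-Bb-Db: a dominant seventh chord on Eb.
Eb is not a diatonic chord root with this quality in C minor, but it lies a perfect fifth above Ab (VI), so the chord functions as an applied dominant of VI.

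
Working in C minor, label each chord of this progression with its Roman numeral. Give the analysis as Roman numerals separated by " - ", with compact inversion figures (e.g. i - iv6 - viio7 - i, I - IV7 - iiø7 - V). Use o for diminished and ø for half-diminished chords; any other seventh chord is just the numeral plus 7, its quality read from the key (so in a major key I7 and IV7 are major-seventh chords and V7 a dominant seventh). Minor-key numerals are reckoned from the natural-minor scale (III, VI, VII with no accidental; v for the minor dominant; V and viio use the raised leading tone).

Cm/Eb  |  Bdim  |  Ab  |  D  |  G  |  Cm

i6 - viio - VI - V/V - V - i

Cm/Eb has root C, degree 1 in C minor, so i6.
Bdim: root B is the leading tone; diminished triad there is viio.
Ab: major triad on Ab = scale degree 6 → VI.
D is the secondary dominant of V (major triad on D): V/V.
G: root G is the dominant; major triad there is V.
Cm has root C, degree 1 in C minor, so i.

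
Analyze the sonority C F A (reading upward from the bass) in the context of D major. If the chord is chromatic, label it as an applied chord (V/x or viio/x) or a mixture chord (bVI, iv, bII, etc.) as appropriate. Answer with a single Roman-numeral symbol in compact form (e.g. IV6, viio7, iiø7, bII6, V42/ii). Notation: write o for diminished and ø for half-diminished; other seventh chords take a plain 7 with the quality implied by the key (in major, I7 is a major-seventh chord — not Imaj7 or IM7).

bIII64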